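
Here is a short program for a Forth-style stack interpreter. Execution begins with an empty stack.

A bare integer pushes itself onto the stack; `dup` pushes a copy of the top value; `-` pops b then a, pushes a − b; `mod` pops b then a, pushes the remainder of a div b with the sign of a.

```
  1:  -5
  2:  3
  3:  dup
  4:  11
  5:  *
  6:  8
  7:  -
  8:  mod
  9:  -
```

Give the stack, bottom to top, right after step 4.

-5  -> -5
3   -> -5 3
dup -> -5 3 3
11  -> -5 3 3 11

[-5, 3, 3, 11]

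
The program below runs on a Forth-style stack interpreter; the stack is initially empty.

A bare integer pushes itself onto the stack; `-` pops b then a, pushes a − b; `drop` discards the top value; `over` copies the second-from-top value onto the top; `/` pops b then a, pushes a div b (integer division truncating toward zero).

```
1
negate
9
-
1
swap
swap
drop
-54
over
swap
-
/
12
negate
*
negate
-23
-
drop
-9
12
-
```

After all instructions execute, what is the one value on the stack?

1      → 1
negate → -1
9      → -1 9
-      → -10
1      → -10 1
swap   → 1 -10
swap   → -10 1
drop   → -10
-54    → -10 -54
over   → -10 -54 -10
swap   → -10 -10 -54
-      → -10 44
/      → 0
12     → 0 12
negate → 0 -12
*      → 0
negate → 0
-23    → 0 -23
-      → 23
drop   → (empty)
-9     → -9
12     → -9 12
-      → -21

-21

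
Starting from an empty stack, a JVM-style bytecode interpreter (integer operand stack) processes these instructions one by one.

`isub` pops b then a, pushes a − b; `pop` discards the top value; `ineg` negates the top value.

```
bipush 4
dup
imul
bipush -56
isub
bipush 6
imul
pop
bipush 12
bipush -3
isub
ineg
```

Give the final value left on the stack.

-15

bipush 4    [4]
dup         [4, 4]
imul        [16]
bipush -56  [16, -56]
isub        [72]
bipush 6    [72, 6]
imul        [432]
pop         []
bipush 12   [12]
bipush -3   [12, -3]
isub        [15]
ineg        [-15]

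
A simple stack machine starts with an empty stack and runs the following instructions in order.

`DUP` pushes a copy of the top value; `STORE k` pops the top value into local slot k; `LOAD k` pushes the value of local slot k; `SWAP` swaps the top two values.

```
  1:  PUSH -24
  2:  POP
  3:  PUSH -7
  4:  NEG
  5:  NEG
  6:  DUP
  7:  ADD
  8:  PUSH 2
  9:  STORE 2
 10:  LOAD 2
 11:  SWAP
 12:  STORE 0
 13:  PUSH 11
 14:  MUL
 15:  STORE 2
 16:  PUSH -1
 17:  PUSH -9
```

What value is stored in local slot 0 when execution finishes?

-14

PUSH -24 -> -24
POP      -> (empty)
PUSH -7  -> -7
NEG      -> 7
NEG      -> -7
DUP      -> -7 -7
ADD      -> -14
PUSH 2   -> -14 2
STORE 2  -> -14
LOAD 2   -> -14 2
SWAP     -> 2 -14
STORE 0  -> 2
PUSH 11  -> 2 11
MUL      -> 22
STORE 2  -> (empty)
PUSH -1  -> -1
PUSH -9  -> -1 -9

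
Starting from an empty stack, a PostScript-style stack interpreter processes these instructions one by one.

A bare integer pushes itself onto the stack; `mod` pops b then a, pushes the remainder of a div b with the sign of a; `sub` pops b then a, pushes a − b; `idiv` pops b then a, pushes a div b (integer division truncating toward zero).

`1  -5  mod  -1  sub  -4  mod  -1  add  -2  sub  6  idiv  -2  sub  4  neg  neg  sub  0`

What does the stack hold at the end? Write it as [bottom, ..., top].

1    -> [1]
-5   -> [1, -5]
mod  -> [1]
-1   -> [1, -1]
sub  -> [2]
-4   -> [2, -4]
mod  -> [2]
-1   -> [2, -1]
add  -> [1]
-2   -> [1, -2]
sub  -> [3]
6    -> [3, 6]
idiv -> [0]
-2   -> [0, -2]
sub  -> [2]
4    -> [2, 4]
neg  -> [2, -4]
neg  -> [2, 4]
sub  -> [-2]
0    -> [-2, 0]

[-2, 0]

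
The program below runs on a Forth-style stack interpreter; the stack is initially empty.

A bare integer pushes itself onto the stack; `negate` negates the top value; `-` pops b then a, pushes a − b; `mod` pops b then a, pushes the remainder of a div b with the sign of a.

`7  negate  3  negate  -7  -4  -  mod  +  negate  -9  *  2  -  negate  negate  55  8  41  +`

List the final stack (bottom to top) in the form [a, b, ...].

[-65, 55, 49]

7      -> [7]
negate -> [-7]
3      -> [-7, 3]
negate -> [-7, -3]
-7     -> [-7, -3, -7]
-4     -> [-7, -3, -7, -4]
-      -> [-7, -3, -3]
mod    -> [-7, 0]
+      -> [-7]
negate -> [7]
-9     -> [7, -9]
*      -> [-63]
2      -> [-63, 2]
-      -> [-65]
negate -> [65]
negate -> [-65]
55     -> [-65, 55]
8      -> [-65, 55, 8]
41     -> [-65, 55, 8, 41]
+      -> [-65, 55, 49]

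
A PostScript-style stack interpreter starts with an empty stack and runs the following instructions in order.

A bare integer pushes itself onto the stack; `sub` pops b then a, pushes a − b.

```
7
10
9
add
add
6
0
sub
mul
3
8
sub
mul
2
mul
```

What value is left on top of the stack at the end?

7   → 7
10  → 7 10
9   → 7 10 9
add → 7 19
add → 26
6   → 26 6
0   → 26 6 0
sub → 26 6
mul → 156
3   → 156 3
8   → 156 3 8
sub → 156 -5
mul → -780
2   → -780 2
mul → -1560

-1560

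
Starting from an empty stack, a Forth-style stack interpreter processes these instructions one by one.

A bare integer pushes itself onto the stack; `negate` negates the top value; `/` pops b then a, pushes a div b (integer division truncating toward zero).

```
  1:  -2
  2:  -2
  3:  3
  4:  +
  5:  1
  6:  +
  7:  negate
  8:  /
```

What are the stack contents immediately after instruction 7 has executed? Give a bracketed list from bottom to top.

-2     → [-2]
-2     → [-2, -2]
3      → [-2, -2, 3]
+      → [-2, 1]
1      → [-2, 1, 1]
+      → [-2, 2]
negate → [-2, -2]

[-2, -2]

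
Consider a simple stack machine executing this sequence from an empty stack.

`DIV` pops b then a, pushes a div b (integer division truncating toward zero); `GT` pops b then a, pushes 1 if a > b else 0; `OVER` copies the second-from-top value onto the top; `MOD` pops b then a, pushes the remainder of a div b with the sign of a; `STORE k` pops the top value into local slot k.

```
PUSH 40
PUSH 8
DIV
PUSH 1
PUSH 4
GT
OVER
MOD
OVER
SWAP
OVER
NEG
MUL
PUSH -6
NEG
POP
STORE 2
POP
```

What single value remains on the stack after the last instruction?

5

PUSH 40  [40]
PUSH 8   [40, 8]
DIV      [5]
PUSH 1   [5, 1]
PUSH 4   [5, 1, 4]
GT       [5, 0]
OVER     [5, 0, 5]
MOD      [5, 0]
OVER     [5, 0, 5]
SWAP     [5, 5, 0]
OVER     [5, 5, 0, 5]
NEG      [5, 5, 0, -5]
MUL      [5, 5, 0]
PUSH -6  [5, 5, 0, -6]
NEG      [5, 5, 0, 6]
POP      [5, 5, 0]
STORE 2  [5, 5]
POP      [5]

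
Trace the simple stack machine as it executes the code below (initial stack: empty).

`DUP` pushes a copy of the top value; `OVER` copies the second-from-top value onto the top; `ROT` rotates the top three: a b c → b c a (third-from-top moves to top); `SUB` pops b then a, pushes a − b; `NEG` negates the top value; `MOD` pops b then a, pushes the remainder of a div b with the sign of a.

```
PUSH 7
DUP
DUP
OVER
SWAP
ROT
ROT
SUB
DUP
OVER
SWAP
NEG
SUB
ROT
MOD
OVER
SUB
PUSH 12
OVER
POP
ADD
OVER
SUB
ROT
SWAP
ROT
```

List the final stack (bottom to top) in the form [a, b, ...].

[7, 12, 0]

PUSH 7  : [7]
DUP     : [7, 7]
DUP     : [7, 7, 7]
OVER    : [7, 7, 7, 7]
SWAP    : [7, 7, 7, 7]
ROT     : [7, 7, 7, 7]
ROT     : [7, 7, 7, 7]
SUB     : [7, 7, 0]
DUP     : [7, 7, 0, 0]
OVER    : [7, 7, 0, 0, 0]
SWAP    : [7, 7, 0, 0, 0]
NEG     : [7, 7, 0, 0, 0]
SUB     : [7, 7, 0, 0]
ROT     : [7, 0, 0, 7]
MOD     : [7, 0, 0]
OVER    : [7, 0, 0, 0]
SUB     : [7, 0, 0]
PUSH 12 : [7, 0, 0, 12]
OVER    : [7, 0, 0, 12, 0]
POP     : [7, 0, 0, 12]
ADD     : [7, 0, 12]
OVER    : [7, 0, 12, 0]
SUB     : [7, 0, 12]
ROT     : [0, 12, 7]
SWAP    : [0, 7, 12]
ROT     : [7, 12, 0]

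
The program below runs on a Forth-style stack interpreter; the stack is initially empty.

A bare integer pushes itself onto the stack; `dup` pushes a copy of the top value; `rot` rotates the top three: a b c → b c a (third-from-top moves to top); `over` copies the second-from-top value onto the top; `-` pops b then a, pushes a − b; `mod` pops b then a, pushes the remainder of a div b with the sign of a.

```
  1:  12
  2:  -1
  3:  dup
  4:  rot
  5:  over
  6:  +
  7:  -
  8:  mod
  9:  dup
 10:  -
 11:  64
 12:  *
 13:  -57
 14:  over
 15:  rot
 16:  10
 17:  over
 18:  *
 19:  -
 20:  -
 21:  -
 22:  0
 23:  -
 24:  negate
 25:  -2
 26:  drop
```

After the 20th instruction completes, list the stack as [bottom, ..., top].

[-57, 0]

12   → [12]
-1   → [12, -1]
dup  → [12, -1, -1]
rot  → [-1, -1, 12]
over → [-1, -1, 12, -1]
+    → [-1, -1, 11]
-    → [-1, -12]
mod  → [-1]
dup  → [-1, -1]
-    → [0]
64   → [0, 64]
*    → [0]
-57  → [0, -57]
over → [0, -57, 0]
rot  → [-57, 0, 0]
10   → [-57, 0, 0, 10]
over → [-57, 0, 0, 10, 0]
*    → [-57, 0, 0, 0]
-    → [-57, 0, 0]
-    → [-57, 0]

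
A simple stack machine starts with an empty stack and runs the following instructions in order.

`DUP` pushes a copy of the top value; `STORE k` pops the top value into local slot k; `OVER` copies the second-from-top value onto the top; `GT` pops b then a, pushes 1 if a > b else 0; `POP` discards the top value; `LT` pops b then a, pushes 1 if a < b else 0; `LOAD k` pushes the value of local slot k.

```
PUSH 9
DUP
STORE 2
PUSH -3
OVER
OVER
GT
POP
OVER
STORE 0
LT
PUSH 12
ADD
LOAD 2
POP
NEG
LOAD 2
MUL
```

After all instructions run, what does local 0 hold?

9

PUSH 9  : 9
DUP     : 9 9
STORE 2 : 9
PUSH -3 : 9 -3
OVER    : 9 -3 9
OVER    : 9 -3 9 -3
GT      : 9 -3 1
POP     : 9 -3
OVER    : 9 -3 9
STORE 0 : 9 -3
LT      : 0
PUSH 12 : 0 12
ADD     : 12
LOAD 2  : 12 9
POP     : 12
NEG     : -12
LOAD 2  : -12 9
MUL     : -108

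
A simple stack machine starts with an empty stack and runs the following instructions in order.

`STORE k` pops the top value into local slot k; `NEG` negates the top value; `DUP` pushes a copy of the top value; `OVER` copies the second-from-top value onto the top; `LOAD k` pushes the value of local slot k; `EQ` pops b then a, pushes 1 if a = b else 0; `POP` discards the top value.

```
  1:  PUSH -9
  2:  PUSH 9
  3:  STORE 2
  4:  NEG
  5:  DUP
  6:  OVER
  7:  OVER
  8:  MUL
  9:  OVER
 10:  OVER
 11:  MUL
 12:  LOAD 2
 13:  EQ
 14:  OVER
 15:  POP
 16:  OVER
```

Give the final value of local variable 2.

PUSH -9 -> -9
PUSH 9  -> -9 9
STORE 2 -> -9
NEG     -> 9
DUP     -> 9 9
OVER    -> 9 9 9
OVER    -> 9 9 9 9
MUL     -> 9 9 81
OVER    -> 9 9 81 9
OVER    -> 9 9 81 9 81
MUL     -> 9 9 81 729
LOAD 2  -> 9 9 81 729 9
EQ      -> 9 9 81 0
OVER    -> 9 9 81 0 81
POP     -> 9 9 81 0
OVER    -> 9 9 81 0 81

9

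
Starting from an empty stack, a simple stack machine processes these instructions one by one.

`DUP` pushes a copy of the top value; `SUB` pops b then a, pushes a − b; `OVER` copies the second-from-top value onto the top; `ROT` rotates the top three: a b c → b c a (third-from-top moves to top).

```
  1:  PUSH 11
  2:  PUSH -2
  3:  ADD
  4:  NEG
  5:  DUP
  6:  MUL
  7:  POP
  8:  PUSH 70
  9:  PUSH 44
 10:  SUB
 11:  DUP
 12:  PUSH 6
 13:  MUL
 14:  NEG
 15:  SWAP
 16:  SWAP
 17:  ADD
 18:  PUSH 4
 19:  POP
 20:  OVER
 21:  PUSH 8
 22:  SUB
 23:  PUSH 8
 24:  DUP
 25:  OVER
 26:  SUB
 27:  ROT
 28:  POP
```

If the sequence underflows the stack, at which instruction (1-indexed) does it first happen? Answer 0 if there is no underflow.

20

PUSH 11  [11]
PUSH -2  [11, -2]
ADD      [9]
NEG      [-9]
DUP      [-9, -9]
MUL      [81]
POP      []
PUSH 70  [70]
PUSH 44  [70, 44]
SUB      [26]
DUP      [26, 26]
PUSH 6   [26, 26, 6]
MUL      [26, 156]
NEG      [26, -156]
SWAP     [-156, 26]
SWAP     [26, -156]
ADD      [-130]
PUSH 4   [-130, 4]
POP      [-130]
OVER  — needs 2 operands, stack has 1 → underflow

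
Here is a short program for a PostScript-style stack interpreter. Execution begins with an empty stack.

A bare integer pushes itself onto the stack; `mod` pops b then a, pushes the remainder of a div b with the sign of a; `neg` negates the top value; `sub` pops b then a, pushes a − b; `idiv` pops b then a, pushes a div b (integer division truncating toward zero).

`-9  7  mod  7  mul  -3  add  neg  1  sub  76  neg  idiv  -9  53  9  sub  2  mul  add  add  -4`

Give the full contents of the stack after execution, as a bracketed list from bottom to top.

-9    [-9]
7     [-9, 7]
mod   [-2]
7     [-2, 7]
mul   [-14]
-3    [-14, -3]
add   [-17]
neg   [17]
1     [17, 1]
sub   [16]
76    [16, 76]
neg   [16, -76]
idiv  [0]
-9    [0, -9]
53    [0, -9, 53]
9     [0, -9, 53, 9]
sub   [0, -9, 44]
2     [0, -9, 44, 2]
mul   [0, -9, 88]
add   [0, 79]
add   [79]
-4    [79, -4]

[79, -4]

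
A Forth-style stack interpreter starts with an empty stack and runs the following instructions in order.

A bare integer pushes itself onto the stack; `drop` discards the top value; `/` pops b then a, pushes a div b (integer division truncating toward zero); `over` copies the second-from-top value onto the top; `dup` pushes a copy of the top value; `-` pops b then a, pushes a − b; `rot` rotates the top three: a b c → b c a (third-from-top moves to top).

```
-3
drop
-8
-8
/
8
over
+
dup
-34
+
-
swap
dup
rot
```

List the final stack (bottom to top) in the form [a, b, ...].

-3   : -3
drop : (empty)
-8   : -8
-8   : -8 -8
/    : 1
8    : 1 8
over : 1 8 1
+    : 1 9
dup  : 1 9 9
-34  : 1 9 9 -34
+    : 1 9 -25
-    : 1 34
swap : 34 1
dup  : 34 1 1
rot  : 1 1 34

[1, 1, 34]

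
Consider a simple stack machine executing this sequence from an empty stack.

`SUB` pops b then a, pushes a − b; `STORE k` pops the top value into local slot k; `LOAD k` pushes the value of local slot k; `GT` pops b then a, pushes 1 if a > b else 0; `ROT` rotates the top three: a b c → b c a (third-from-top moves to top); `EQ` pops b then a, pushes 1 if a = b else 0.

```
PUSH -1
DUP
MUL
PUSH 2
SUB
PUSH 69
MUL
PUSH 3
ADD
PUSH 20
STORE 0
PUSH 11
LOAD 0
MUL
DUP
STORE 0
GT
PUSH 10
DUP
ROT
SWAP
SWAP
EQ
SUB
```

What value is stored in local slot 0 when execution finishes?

PUSH -1  [-1]
DUP      [-1, -1]
MUL      [1]
PUSH 2   [1, 2]
SUB      [-1]
PUSH 69  [-1, 69]
MUL      [-69]
PUSH 3   [-69, 3]
ADD      [-66]
PUSH 20  [-66, 20]
STORE 0  [-66]
PUSH 11  [-66, 11]
LOAD 0   [-66, 11, 20]
MUL      [-66, 220]
DUP      [-66, 220, 220]
STORE 0  [-66, 220]
GT       [0]
PUSH 10  [0, 10]
DUP      [0, 10, 10]
ROT      [10, 10, 0]
SWAP     [10, 0, 10]
SWAP     [10, 10, 0]
EQ       [10, 0]
SUB      [10]

220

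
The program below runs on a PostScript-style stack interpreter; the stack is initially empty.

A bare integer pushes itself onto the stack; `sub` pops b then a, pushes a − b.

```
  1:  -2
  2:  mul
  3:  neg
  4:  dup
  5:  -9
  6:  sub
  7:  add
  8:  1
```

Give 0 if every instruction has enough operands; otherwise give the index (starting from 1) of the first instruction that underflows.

-2  -2
mul  — needs 2 operands, stack has 1 → underflow

2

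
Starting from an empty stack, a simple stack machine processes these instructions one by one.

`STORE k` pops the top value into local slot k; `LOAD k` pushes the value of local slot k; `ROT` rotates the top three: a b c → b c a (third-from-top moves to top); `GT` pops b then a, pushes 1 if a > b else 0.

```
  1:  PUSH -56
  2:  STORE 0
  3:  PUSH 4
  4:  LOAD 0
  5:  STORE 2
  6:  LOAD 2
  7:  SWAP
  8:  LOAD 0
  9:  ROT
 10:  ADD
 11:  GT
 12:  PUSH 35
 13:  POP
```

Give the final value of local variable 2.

PUSH -56 -> [-56]
STORE 0  -> []
PUSH 4   -> [4]
LOAD 0   -> [4, -56]
STORE 2  -> [4]
LOAD 2   -> [4, -56]
SWAP     -> [-56, 4]
LOAD 0   -> [-56, 4, -56]
ROT      -> [4, -56, -56]
ADD      -> [4, -112]
GT       -> [1]
PUSH 35  -> [1, 35]
POP      -> [1]

-56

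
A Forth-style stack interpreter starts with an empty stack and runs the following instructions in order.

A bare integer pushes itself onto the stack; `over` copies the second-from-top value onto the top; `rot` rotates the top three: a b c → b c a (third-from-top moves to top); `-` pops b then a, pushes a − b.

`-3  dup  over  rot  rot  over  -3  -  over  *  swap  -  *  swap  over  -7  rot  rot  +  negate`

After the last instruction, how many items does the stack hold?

3

-3     : -3
dup    : -3 -3
over   : -3 -3 -3
rot    : -3 -3 -3
rot    : -3 -3 -3
over   : -3 -3 -3 -3
-3     : -3 -3 -3 -3 -3
-      : -3 -3 -3 0
over   : -3 -3 -3 0 -3
*      : -3 -3 -3 0
swap   : -3 -3 0 -3
-      : -3 -3 3
*      : -3 -9
swap   : -9 -3
over   : -9 -3 -9
-7     : -9 -3 -9 -7
rot    : -9 -9 -7 -3
rot    : -9 -7 -3 -9
+      : -9 -7 -12
negate : -9 -7 12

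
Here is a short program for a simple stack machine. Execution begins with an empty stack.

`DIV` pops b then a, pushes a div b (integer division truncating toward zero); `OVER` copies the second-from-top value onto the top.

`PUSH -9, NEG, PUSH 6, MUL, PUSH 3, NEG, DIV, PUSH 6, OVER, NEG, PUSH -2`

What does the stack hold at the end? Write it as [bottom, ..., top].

[-18, 6, 18, -2]

PUSH -9 -> -9
NEG     -> 9
PUSH 6  -> 9 6
MUL     -> 54
PUSH 3  -> 54 3
NEG     -> 54 -3
DIV     -> -18
PUSH 6  -> -18 6
OVER    -> -18 6 -18
NEG     -> -18 6 18
PUSH -2 -> -18 6 18 -2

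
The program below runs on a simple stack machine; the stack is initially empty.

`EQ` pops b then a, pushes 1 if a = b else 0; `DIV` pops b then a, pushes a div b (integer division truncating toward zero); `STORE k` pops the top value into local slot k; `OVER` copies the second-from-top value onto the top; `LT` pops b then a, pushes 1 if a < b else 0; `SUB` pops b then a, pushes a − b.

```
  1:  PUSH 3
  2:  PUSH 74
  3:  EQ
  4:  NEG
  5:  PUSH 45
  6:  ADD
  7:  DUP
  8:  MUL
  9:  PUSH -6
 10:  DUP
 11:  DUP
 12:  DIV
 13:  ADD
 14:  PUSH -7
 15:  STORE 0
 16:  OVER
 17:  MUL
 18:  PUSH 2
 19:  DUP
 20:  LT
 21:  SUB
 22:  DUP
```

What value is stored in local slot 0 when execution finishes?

-7

PUSH 3  -> [3]
PUSH 74 -> [3, 74]
EQ      -> [0]
NEG     -> [0]
PUSH 45 -> [0, 45]
ADD     -> [45]
DUP     -> [45, 45]
MUL     -> [2025]
PUSH -6 -> [2025, -6]
DUP     -> [2025, -6, -6]
DUP     -> [2025, -6, -6, -6]
DIV     -> [2025, -6, 1]
ADD     -> [2025, -5]
PUSH -7 -> [2025, -5, -7]
STORE 0 -> [2025, -5]
OVER    -> [2025, -5, 2025]
MUL     -> [2025, -10125]
PUSH 2  -> [2025, -10125, 2]
DUP     -> [2025, -10125, 2, 2]
LT      -> [2025, -10125, 0]
SUB     -> [2025, -10125]
DUP     -> [2025, -10125, -10125]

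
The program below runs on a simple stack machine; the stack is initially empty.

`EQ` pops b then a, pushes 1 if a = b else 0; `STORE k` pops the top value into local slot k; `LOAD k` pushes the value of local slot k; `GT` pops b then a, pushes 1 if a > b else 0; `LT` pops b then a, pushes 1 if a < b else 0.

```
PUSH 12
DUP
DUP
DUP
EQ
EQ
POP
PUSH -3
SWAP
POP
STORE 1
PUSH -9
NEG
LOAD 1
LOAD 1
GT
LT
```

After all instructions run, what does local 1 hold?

PUSH 12 -> 12
DUP     -> 12 12
DUP     -> 12 12 12
DUP     -> 12 12 12 12
EQ      -> 12 12 1
EQ      -> 12 0
POP     -> 12
PUSH -3 -> 12 -3
SWAP    -> -3 12
POP     -> -3
STORE 1 -> (empty)
PUSH -9 -> -9
NEG     -> 9
LOAD 1  -> 9 -3
LOAD 1  -> 9 -3 -3
GT      -> 9 0
LT      -> 0

-3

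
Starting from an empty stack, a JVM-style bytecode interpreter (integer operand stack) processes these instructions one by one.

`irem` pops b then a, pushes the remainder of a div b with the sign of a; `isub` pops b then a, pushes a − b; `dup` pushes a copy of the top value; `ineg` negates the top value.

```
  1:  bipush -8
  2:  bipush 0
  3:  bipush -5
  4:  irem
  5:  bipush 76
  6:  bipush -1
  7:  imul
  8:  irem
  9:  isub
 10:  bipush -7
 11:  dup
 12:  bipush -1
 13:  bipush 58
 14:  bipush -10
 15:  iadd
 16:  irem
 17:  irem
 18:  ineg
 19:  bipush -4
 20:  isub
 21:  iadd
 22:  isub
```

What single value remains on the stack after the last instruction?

-5

bipush -8   -8
bipush 0    -8 0
bipush -5   -8 0 -5
irem        -8 0
bipush 76   -8 0 76
bipush -1   -8 0 76 -1
imul        -8 0 -76
irem        -8 0
isub        -8
bipush -7   -8 -7
dup         -8 -7 -7
bipush -1   -8 -7 -7 -1
bipush 58   -8 -7 -7 -1 58
bipush -10  -8 -7 -7 -1 58 -10
iadd        -8 -7 -7 -1 48
irem        -8 -7 -7 -1
irem        -8 -7 0
ineg        -8 -7 0
bipush -4   -8 -7 0 -4
isub        -8 -7 4
iadd        -8 -3
isub        -5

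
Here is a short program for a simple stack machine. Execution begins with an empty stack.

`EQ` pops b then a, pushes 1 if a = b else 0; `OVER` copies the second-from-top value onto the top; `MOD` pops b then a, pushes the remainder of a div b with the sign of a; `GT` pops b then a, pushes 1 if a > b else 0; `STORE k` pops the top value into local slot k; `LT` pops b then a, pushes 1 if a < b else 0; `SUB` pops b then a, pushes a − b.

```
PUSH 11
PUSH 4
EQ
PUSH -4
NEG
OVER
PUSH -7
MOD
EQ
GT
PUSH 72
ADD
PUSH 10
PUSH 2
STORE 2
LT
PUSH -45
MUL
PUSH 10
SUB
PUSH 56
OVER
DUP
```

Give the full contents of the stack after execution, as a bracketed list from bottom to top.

[-10, 56, -10, -10]

PUSH 11   11
PUSH 4    11 4
EQ        0
PUSH -4   0 -4
NEG       0 4
OVER      0 4 0
PUSH -7   0 4 0 -7
MOD       0 4 0
EQ        0 0
GT        0
PUSH 72   0 72
ADD       72
PUSH 10   72 10
PUSH 2    72 10 2
STORE 2   72 10
LT        0
PUSH -45  0 -45
MUL       0
PUSH 10   0 10
SUB       -10
PUSH 56   -10 56
OVER      -10 56 -10
DUP       -10 56 -10 -10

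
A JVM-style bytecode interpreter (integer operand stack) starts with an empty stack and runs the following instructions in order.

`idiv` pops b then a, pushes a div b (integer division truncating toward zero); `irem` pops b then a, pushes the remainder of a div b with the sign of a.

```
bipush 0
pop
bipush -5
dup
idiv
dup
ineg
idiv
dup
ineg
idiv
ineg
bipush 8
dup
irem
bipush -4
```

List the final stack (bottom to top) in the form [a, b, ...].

bipush 0  -> [0]
pop       -> []
bipush -5 -> [-5]
dup       -> [-5, -5]
idiv      -> [1]
dup       -> [1, 1]
ineg      -> [1, -1]
idiv      -> [-1]
dup       -> [-1, -1]
ineg      -> [-1, 1]
idiv      -> [-1]
ineg      -> [1]
bipush 8  -> [1, 8]
dup       -> [1, 8, 8]
irem      -> [1, 0]
bipush -4 -> [1, 0, -4]

[1, 0, -4]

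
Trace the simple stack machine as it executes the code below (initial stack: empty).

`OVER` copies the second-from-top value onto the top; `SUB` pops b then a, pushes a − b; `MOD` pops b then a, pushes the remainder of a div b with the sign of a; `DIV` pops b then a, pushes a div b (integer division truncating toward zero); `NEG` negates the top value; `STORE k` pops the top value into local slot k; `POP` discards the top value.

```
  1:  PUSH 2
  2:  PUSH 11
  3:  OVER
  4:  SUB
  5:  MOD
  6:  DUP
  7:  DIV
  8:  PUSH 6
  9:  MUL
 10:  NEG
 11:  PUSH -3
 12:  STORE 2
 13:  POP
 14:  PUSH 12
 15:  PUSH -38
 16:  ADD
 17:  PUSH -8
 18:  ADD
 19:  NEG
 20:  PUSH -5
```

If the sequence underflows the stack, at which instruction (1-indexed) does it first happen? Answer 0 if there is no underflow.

PUSH 2   : [2]
PUSH 11  : [2, 11]
OVER     : [2, 11, 2]
SUB      : [2, 9]
MOD      : [2]
DUP      : [2, 2]
DIV      : [1]
PUSH 6   : [1, 6]
MUL      : [6]
NEG      : [-6]
PUSH -3  : [-6, -3]
STORE 2  : [-6]
POP      : []
PUSH 12  : [12]
PUSH -38 : [12, -38]
ADD      : [-26]
PUSH -8  : [-26, -8]
ADD      : [-34]
NEG      : [34]
PUSH -5  : [34, -5]

0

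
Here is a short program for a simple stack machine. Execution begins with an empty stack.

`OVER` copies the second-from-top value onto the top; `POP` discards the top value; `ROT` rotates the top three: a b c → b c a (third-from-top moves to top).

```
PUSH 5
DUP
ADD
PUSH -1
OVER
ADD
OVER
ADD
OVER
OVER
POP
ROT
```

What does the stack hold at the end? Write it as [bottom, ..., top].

PUSH 5   5
DUP      5 5
ADD      10
PUSH -1  10 -1
OVER     10 -1 10
ADD      10 9
OVER     10 9 10
ADD      10 19
OVER     10 19 10
OVER     10 19 10 19
POP      10 19 10
ROT      19 10 10

[19, 10, 10]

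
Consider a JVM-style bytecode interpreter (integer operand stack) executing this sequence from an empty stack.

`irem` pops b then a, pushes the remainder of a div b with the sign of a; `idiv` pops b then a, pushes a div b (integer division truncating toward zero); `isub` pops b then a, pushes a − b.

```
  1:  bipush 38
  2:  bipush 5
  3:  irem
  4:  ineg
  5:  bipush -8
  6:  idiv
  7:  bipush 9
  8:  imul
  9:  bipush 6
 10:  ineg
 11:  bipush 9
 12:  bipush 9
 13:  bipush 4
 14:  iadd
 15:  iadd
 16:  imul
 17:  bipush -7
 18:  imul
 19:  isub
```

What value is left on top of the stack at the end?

-924

bipush 38 : 38
bipush 5  : 38 5
irem      : 3
ineg      : -3
bipush -8 : -3 -8
idiv      : 0
bipush 9  : 0 9
imul      : 0
bipush 6  : 0 6
ineg      : 0 -6
bipush 9  : 0 -6 9
bipush 9  : 0 -6 9 9
bipush 4  : 0 -6 9 9 4
iadd      : 0 -6 9 13
iadd      : 0 -6 22
imul      : 0 -132
bipush -7 : 0 -132 -7
imul      : 0 924
isub      : -924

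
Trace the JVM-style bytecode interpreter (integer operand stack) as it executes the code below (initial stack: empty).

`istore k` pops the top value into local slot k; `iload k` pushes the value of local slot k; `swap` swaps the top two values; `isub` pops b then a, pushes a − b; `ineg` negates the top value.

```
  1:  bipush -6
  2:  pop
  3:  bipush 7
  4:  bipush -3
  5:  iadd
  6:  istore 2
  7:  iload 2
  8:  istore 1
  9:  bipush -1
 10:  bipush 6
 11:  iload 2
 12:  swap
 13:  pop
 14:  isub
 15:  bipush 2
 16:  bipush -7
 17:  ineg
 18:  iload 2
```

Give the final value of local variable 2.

4

bipush -6 -> -6
pop       -> (empty)
bipush 7  -> 7
bipush -3 -> 7 -3
iadd      -> 4
istore 2  -> (empty)
iload 2   -> 4
istore 1  -> (empty)
bipush -1 -> -1
bipush 6  -> -1 6
iload 2   -> -1 6 4
swap      -> -1 4 6
pop       -> -1 4
isub      -> -5
bipush 2  -> -5 2
bipush -7 -> -5 2 -7
ineg      -> -5 2 7
iload 2   -> -5 2 7 4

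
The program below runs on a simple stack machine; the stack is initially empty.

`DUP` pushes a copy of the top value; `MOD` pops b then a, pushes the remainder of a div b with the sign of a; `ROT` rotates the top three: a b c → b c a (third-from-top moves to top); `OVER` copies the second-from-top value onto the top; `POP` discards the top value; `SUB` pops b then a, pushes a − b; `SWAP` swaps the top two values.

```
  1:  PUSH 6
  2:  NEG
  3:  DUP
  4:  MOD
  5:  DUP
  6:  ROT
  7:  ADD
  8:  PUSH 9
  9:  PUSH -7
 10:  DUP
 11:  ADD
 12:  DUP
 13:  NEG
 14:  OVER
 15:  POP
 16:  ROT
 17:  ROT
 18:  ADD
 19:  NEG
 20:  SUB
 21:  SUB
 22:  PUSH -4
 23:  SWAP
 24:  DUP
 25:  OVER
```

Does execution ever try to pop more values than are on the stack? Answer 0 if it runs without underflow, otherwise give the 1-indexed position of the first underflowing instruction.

PUSH 6 : [6]
NEG    : [-6]
DUP    : [-6, -6]
MOD    : [0]
DUP    : [0, 0]
ROT  — needs 3 operands, stack has 2 → underflow

6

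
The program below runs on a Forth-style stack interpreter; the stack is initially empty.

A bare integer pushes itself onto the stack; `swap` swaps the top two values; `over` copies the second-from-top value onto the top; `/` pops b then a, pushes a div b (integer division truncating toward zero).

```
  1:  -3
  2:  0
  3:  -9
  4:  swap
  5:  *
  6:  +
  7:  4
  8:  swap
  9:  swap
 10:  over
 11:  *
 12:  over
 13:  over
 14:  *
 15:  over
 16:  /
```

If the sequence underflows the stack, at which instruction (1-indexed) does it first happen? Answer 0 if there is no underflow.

-3   -> [-3]
0    -> [-3, 0]
-9   -> [-3, 0, -9]
swap -> [-3, -9, 0]
*    -> [-3, 0]
+    -> [-3]
4    -> [-3, 4]
swap -> [4, -3]
swap -> [-3, 4]
over -> [-3, 4, -3]
*    -> [-3, -12]
over -> [-3, -12, -3]
over -> [-3, -12, -3, -12]
*    -> [-3, -12, 36]
over -> [-3, -12, 36, -12]
/    -> [-3, -12, -3]

0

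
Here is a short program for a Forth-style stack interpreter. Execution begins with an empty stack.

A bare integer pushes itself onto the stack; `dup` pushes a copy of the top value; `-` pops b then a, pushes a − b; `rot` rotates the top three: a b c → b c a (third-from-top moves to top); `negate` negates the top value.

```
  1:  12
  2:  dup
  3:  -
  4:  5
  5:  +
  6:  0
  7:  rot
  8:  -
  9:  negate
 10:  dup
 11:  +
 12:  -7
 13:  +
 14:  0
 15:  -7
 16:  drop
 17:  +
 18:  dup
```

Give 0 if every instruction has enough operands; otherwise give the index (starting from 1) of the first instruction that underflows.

12  -> [12]
dup -> [12, 12]
-   -> [0]
5   -> [0, 5]
+   -> [5]
0   -> [5, 0]
rot  — needs 3 operands, stack has 2 → underflow

7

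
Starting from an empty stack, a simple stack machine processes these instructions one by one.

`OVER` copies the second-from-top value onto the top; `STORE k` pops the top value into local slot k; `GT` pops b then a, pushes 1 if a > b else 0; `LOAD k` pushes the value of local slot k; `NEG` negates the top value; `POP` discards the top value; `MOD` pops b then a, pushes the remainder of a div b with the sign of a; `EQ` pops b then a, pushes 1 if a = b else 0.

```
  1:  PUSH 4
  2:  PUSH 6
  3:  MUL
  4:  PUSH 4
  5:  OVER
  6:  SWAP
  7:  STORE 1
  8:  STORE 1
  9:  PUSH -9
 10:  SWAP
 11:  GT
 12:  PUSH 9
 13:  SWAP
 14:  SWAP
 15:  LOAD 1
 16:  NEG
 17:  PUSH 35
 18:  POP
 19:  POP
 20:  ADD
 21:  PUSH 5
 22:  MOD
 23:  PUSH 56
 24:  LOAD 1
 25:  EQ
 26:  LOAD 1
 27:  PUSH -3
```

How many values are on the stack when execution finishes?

PUSH 4  : 4
PUSH 6  : 4 6
MUL     : 24
PUSH 4  : 24 4
OVER    : 24 4 24
SWAP    : 24 24 4
STORE 1 : 24 24
STORE 1 : 24
PUSH -9 : 24 -9
SWAP    : -9 24
GT      : 0
PUSH 9  : 0 9
SWAP    : 9 0
SWAP    : 0 9
LOAD 1  : 0 9 24
NEG     : 0 9 -24
PUSH 35 : 0 9 -24 35
POP     : 0 9 -24
POP     : 0 9
ADD     : 9
PUSH 5  : 9 5
MOD     : 4
PUSH 56 : 4 56
LOAD 1  : 4 56 24
EQ      : 4 0
LOAD 1  : 4 0 24
PUSH -3 : 4 0 24 -3

4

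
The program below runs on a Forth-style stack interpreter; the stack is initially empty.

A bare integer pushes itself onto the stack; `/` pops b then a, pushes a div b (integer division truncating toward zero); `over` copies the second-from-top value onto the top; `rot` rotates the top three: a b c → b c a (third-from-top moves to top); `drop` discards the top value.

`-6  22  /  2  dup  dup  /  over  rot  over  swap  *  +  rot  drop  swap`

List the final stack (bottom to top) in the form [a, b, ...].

-6   → [-6]
22   → [-6, 22]
/    → [0]
2    → [0, 2]
dup  → [0, 2, 2]
dup  → [0, 2, 2, 2]
/    → [0, 2, 1]
over → [0, 2, 1, 2]
rot  → [0, 1, 2, 2]
over → [0, 1, 2, 2, 2]
swap → [0, 1, 2, 2, 2]
*    → [0, 1, 2, 4]
+    → [0, 1, 6]
rot  → [1, 6, 0]
drop → [1, 6]
swap → [6, 1]

[6, 1]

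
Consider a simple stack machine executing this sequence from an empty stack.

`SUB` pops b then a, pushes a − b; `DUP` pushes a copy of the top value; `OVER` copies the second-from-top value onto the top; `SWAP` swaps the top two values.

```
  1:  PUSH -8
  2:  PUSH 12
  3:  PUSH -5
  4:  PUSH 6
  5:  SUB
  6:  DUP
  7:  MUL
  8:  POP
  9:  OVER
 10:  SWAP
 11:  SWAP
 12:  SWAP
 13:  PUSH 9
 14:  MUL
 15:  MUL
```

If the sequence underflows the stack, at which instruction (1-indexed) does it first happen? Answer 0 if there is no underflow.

PUSH -8  -8
PUSH 12  -8 12
PUSH -5  -8 12 -5
PUSH 6   -8 12 -5 6
SUB      -8 12 -11
DUP      -8 12 -11 -11
MUL      -8 12 121
POP      -8 12
OVER     -8 12 -8
SWAP     -8 -8 12
SWAP     -8 12 -8
SWAP     -8 -8 12
PUSH 9   -8 -8 12 9
MUL      -8 -8 108
MUL      -8 -864

0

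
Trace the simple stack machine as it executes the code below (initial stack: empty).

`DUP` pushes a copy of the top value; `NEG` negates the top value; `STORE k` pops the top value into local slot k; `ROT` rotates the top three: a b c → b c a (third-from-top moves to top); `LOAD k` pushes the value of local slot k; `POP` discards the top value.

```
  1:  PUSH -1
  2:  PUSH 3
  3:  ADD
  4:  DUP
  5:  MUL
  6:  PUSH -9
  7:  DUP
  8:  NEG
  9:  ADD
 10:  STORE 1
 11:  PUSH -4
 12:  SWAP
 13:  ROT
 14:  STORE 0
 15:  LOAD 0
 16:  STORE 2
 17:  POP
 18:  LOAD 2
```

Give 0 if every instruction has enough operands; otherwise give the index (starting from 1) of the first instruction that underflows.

PUSH -1 → -1
PUSH 3  → -1 3
ADD     → 2
DUP     → 2 2
MUL     → 4
PUSH -9 → 4 -9
DUP     → 4 -9 -9
NEG     → 4 -9 9
ADD     → 4 0
STORE 1 → 4
PUSH -4 → 4 -4
SWAP    → -4 4
ROT  — needs 3 operands, stack has 2 → underflow

13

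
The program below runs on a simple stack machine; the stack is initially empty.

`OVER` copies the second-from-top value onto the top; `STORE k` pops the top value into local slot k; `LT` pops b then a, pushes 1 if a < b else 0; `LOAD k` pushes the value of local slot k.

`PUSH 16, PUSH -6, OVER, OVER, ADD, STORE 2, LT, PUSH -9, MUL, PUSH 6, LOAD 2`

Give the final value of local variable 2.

10

PUSH 16  16
PUSH -6  16 -6
OVER     16 -6 16
OVER     16 -6 16 -6
ADD      16 -6 10
STORE 2  16 -6
LT       0
PUSH -9  0 -9
MUL      0
PUSH 6   0 6
LOAD 2   0 6 10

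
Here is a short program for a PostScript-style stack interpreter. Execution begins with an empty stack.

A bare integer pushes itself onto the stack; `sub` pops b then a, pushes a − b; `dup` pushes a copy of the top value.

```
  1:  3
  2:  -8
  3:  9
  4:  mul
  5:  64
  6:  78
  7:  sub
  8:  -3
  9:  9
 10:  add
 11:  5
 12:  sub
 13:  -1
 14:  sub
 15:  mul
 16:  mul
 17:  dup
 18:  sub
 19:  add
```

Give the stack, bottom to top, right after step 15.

3   -> [3]
-8  -> [3, -8]
9   -> [3, -8, 9]
mul -> [3, -72]
64  -> [3, -72, 64]
78  -> [3, -72, 64, 78]
sub -> [3, -72, -14]
-3  -> [3, -72, -14, -3]
9   -> [3, -72, -14, -3, 9]
add -> [3, -72, -14, 6]
5   -> [3, -72, -14, 6, 5]
sub -> [3, -72, -14, 1]
-1  -> [3, -72, -14, 1, -1]
sub -> [3, -72, -14, 2]
mul -> [3, -72, -28]

[3, -72, -28]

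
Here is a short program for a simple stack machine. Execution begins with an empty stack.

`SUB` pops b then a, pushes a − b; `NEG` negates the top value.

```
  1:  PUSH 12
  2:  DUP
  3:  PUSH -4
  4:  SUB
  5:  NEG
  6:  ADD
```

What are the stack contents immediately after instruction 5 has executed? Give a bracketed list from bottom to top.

PUSH 12 : 12
DUP     : 12 12
PUSH -4 : 12 12 -4
SUB     : 12 16
NEG     : 12 -16

[12, -16]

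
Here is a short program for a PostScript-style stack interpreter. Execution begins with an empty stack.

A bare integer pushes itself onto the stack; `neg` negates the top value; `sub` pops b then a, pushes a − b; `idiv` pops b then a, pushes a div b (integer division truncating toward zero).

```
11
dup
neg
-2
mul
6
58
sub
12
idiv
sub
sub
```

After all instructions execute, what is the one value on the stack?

11   : 11
dup  : 11 11
neg  : 11 -11
-2   : 11 -11 -2
mul  : 11 22
6    : 11 22 6
58   : 11 22 6 58
sub  : 11 22 -52
12   : 11 22 -52 12
idiv : 11 22 -4
sub  : 11 26
sub  : -15

-15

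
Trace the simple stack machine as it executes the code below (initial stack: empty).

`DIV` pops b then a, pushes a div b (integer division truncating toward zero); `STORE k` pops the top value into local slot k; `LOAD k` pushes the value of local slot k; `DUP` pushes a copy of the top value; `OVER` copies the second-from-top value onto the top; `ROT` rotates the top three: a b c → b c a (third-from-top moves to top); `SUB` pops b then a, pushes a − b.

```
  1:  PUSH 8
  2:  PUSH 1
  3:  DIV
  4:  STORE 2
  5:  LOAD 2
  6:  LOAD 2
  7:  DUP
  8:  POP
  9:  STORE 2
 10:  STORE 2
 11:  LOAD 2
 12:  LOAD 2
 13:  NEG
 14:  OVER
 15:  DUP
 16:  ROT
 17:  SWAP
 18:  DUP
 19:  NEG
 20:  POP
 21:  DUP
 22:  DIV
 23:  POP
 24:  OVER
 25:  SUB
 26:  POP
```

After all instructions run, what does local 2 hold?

8

PUSH 8  → 8
PUSH 1  → 8 1
DIV     → 8
STORE 2 → (empty)
LOAD 2  → 8
LOAD 2  → 8 8
DUP     → 8 8 8
POP     → 8 8
STORE 2 → 8
STORE 2 → (empty)
LOAD 2  → 8
LOAD 2  → 8 8
NEG     → 8 -8
OVER    → 8 -8 8
DUP     → 8 -8 8 8
ROT     → 8 8 8 -8
SWAP    → 8 8 -8 8
DUP     → 8 8 -8 8 8
NEG     → 8 8 -8 8 -8
POP     → 8 8 -8 8
DUP     → 8 8 -8 8 8
DIV     → 8 8 -8 1
POP     → 8 8 -8
OVER    → 8 8 -8 8
SUB     → 8 8 -16
POP     → 8 8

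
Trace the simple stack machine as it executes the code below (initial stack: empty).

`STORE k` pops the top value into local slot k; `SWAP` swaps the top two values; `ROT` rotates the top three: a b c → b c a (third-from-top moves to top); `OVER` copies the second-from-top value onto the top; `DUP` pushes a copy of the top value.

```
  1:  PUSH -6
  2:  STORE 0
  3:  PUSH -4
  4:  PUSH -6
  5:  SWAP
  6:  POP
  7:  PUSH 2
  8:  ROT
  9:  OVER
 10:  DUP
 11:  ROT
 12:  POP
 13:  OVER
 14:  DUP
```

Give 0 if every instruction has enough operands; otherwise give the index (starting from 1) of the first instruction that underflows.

PUSH -6  [-6]
STORE 0  []
PUSH -4  [-4]
PUSH -6  [-4, -6]
SWAP     [-6, -4]
POP      [-6]
PUSH 2   [-6, 2]
ROT  — needs 3 operands, stack has 2 → underflow

8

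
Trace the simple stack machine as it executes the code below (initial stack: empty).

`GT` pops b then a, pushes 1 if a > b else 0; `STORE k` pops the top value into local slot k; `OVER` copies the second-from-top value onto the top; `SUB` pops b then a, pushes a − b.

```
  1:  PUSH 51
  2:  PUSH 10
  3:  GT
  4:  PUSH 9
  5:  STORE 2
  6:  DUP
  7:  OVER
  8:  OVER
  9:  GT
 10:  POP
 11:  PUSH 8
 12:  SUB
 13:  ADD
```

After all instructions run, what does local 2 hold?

9

PUSH 51 -> 51
PUSH 10 -> 51 10
GT      -> 1
PUSH 9  -> 1 9
STORE 2 -> 1
DUP     -> 1 1
OVER    -> 1 1 1
OVER    -> 1 1 1 1
GT      -> 1 1 0
POP     -> 1 1
PUSH 8  -> 1 1 8
SUB     -> 1 -7
ADD     -> -6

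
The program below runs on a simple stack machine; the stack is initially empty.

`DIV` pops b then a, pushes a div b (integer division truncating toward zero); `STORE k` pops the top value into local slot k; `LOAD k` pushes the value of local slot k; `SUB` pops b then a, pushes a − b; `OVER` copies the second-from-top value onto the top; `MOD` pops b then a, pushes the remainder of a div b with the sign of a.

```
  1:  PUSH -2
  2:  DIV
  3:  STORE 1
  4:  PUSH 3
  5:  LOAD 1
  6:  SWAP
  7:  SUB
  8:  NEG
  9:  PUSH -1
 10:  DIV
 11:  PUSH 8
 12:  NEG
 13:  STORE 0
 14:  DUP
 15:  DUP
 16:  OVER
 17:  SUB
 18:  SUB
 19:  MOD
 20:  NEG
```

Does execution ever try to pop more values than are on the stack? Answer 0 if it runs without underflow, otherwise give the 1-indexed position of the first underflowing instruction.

PUSH -2  [-2]
DIV  — needs 2 operands, stack has 1 → underflow

2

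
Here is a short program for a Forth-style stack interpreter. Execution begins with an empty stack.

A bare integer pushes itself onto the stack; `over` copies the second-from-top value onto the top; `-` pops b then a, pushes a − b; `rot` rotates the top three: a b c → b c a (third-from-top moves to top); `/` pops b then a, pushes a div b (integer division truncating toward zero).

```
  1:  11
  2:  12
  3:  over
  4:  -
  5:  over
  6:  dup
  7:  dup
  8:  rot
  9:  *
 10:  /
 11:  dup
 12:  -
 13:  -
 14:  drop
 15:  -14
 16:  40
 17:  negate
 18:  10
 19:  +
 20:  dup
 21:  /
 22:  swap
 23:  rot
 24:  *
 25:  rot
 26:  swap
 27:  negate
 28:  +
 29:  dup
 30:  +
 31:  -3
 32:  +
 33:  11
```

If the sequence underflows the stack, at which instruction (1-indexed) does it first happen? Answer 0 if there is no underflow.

11     : 11
12     : 11 12
over   : 11 12 11
-      : 11 1
over   : 11 1 11
dup    : 11 1 11 11
dup    : 11 1 11 11 11
rot    : 11 1 11 11 11
*      : 11 1 11 121
/      : 11 1 0
dup    : 11 1 0 0
-      : 11 1 0
-      : 11 1
drop   : 11
-14    : 11 -14
40     : 11 -14 40
negate : 11 -14 -40
10     : 11 -14 -40 10
+      : 11 -14 -30
dup    : 11 -14 -30 -30
/      : 11 -14 1
swap   : 11 1 -14
rot    : 1 -14 11
*      : 1 -154
rot  — needs 3 operands, stack has 2 → underflow

25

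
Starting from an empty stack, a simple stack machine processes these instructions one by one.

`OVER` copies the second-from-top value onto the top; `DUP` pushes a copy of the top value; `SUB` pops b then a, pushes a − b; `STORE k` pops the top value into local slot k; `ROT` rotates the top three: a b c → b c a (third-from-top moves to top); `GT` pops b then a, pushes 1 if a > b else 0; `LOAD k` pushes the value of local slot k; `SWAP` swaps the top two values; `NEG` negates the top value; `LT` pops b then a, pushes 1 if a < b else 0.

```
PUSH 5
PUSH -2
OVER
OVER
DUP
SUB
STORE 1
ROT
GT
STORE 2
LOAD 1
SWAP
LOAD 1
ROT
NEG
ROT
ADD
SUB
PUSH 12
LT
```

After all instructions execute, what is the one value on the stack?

PUSH 5  : 5
PUSH -2 : 5 -2
OVER    : 5 -2 5
OVER    : 5 -2 5 -2
DUP     : 5 -2 5 -2 -2
SUB     : 5 -2 5 0
STORE 1 : 5 -2 5
ROT     : -2 5 5
GT      : -2 0
STORE 2 : -2
LOAD 1  : -2 0
SWAP    : 0 -2
LOAD 1  : 0 -2 0
ROT     : -2 0 0
NEG     : -2 0 0
ROT     : 0 0 -2
ADD     : 0 -2
SUB     : 2
PUSH 12 : 2 12
LT      : 1

1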